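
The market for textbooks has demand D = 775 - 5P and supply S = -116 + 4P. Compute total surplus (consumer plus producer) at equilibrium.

Total surplus = 17640

Equilibrium: 775 - 5P = -116 + 4P gives P* = 99, Q* = 280.
Demand choke price: P = 155; supply starts at P = 29.
CS = ½(155 − 99)(280) = 7840; PS = ½(99 − 29)(280) = 9800.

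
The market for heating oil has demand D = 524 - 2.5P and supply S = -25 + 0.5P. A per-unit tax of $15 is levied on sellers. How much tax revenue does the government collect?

Pre-tax equilibrium: P* = 183, Q* = 66.5.
Tax on sellers shifts supply to S = -25 + 0.5(P − 15) = -32.5 + 0.5P.
524 - 2.5P = -32.5 + 0.5P gives buyer price Pb = 185.5; sellers receive Ps = 185.5 − 15 = 170.5.
New quantity: Q = 524 − 2.5(185.5) = 60.25.
Revenue = 15 × 60.25 = 903.75.

Tax revenue = 903.75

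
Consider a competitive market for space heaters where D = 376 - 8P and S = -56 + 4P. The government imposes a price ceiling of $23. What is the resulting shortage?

Shortage = 156

Equilibrium price would be P* = 36, so the ceiling at 23 binds.
At P = 23: D = 376 − 8(23) = 192, S = -56 + 4(23) = 36.
Shortage = 192 − 36 = 156.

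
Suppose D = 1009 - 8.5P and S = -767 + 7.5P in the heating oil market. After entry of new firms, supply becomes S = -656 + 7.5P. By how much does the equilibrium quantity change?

Original equilibrium: P* = 111, Q* = 65.5.
New equilibrium: 1009 - 8.5P = -656 + 7.5P, so 1665 = 16P and P' = 104.0625; Q' = 1009 − 8.5(104.0625) = 124.46875.
Change in quantity: 124.46875 − 65.5 = 58.96875.

ΔQ = 58.96875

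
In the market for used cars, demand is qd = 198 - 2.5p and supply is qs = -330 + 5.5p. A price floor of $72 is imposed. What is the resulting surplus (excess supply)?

Equilibrium price would be p* = 66, so the floor at 72 binds.
At p = 72: qd = 18, qs = 66.
Surplus = 66 − 18 = 48.

Surplus = 48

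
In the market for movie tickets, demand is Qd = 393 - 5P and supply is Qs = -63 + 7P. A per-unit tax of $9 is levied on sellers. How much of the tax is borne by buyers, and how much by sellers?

Buyers bear $5.25, sellers bear $3.75

Pre-tax equilibrium: P* = 38, Q* = 203.
Tax on sellers shifts supply to Qs = -63 + 7(P − 9) = -126 + 7P.
393 - 5P = -126 + 7P gives buyer price Pb = 43.25; sellers receive Ps = 43.25 − 9 = 34.25.
New quantity: Q = 393 − 5(43.25) = 176.75.
Buyer burden = 43.25 − 38 = 5.25; seller burden = 38 − 34.25 = 3.75.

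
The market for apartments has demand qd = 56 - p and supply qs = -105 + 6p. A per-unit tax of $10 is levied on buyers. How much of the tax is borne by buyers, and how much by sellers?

Pre-tax equilibrium: p* = 23, q* = 33.
Tax on buyers shifts demand to qd = 56 − 1(p + 10) = 46 - p.
46 - p = -105 + 6p gives seller price ps = 151/7; buyers pay pb = 151/7 + 10 = 221/7.
New quantity: q = 56 − 1(221/7) = 171/7.
Buyer burden = 221/7 − 23 = 60/7; seller burden = 23 − 151/7 = 10/7.

Buyers bear 60/7, sellers bear 10/7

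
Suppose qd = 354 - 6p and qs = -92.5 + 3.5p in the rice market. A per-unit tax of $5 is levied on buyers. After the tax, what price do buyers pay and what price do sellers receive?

Pre-tax equilibrium: p* = 47, q* = 72.
Tax on buyers shifts demand to qd = 354 − 6(p + 5) = 324 - 6p.
324 - 6p = -92.5 + 3.5p gives seller price ps = 833/19; buyers pay pb = 833/19 + 5 = 928/19.
New quantity: q = 354 − 6(928/19) = 1158/19.

Buyers pay 928/19, sellers receive 833/19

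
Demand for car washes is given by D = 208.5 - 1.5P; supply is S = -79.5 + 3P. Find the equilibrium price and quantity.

P* = 64, Q* = 112.5

Set D = S: 208.5 - 1.5P = -79.5 + 3P.
288 = 4.5P, so P* = 64.
Q* = 208.5 − 1.5(64) = 112.5.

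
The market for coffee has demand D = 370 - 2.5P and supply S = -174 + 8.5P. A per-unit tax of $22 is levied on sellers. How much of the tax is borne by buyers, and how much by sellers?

Buyers bear $17, sellers bear $5

Pre-tax equilibrium: P* = 544/11, Q* = 2710/11.
Tax on sellers shifts supply to S = -174 + 8.5(P − 22) = -361 + 8.5P.
370 - 2.5P = -361 + 8.5P gives buyer price Pb = 731/11; sellers receive Ps = 731/11 − 22 = 489/11.
New quantity: Q = 370 − 2.5(731/11) = 4485/22.
Buyer burden = 731/11 − 544/11 = 17; seller burden = 544/11 − 489/11 = 5.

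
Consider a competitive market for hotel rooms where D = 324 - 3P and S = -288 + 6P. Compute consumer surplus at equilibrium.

Equilibrium: 324 - 3P = -288 + 6P gives P* = 68, Q* = 120.
Demand choke price (D = 0): P = 108.
CS = ½(108 − 68)(120) = 2400.

Consumer surplus = 2400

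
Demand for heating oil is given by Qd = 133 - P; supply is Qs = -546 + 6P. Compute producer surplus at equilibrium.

Equilibrium: 133 - P = -546 + 6P gives P* = 97, Q* = 36.
Supply starts at P = 91 (where Qs = 0).
PS = ½(97 − 91)(36) = 108.

Producer surplus = 108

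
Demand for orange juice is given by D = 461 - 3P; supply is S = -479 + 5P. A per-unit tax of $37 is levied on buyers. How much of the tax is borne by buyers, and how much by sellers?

Buyers bear $23.125, sellers bear $13.875

Pre-tax equilibrium: P* = 117.5, Q* = 108.5.
Tax on buyers shifts demand to D = 461 − 3(P + 37) = 350 - 3P.
350 - 3P = -479 + 5P gives seller price Ps = 103.625; buyers pay Pb = 103.625 + 37 = 140.625.
New quantity: Q = 461 − 3(140.625) = 39.125.
Buyer burden = 140.625 − 117.5 = 23.125; seller burden = 117.5 − 103.625 = 13.875.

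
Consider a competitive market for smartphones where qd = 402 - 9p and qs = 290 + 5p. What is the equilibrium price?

p* = 8

Set qd = qs: 402 - 9p = 290 + 5p.
112 = 14p, so p* = 8.
q* = 402 − 9(8) = 330.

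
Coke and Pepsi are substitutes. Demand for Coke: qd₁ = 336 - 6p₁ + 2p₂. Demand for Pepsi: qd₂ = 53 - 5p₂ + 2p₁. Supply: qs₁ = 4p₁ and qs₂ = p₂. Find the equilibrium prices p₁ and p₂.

p₁ = 1061/28, p₂ = 601/28

Market 1: 336 - 6p₁ + 2p₂ = 4p₁ → 10p₁ - 2p₂ = 336.
Market 2: 6p₂ - 2p₁ = 53.
Eliminating p₂: 6×(1) + 2×(2) gives 56p₁ = 2122, so p₁ = 1061/28.
Back-substitute into (2): p₂ = (53 + 2×1061/28) / 6 = 601/28.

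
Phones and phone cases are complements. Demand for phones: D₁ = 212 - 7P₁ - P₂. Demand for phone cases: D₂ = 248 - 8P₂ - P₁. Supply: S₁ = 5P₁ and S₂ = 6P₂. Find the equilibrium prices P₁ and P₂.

Market 1: 212 - 7P₁ - P₂ = 5P₁ → 12P₁ + P₂ = 212.
Market 2: 14P₂ + P₁ = 248.
Eliminating P₂: 14×(1) − 1×(2) gives 167P₁ = 2720, so P₁ = 2720/167.
Back-substitute into (2): P₂ = (248 − 1×2720/167) / 14 = 2764/167.

P₁ = 2720/167, P₂ = 2764/167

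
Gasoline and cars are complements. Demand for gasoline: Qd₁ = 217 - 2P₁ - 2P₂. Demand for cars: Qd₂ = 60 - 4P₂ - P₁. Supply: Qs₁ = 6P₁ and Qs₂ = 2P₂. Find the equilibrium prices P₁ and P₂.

Market 1: 217 - 2P₁ - 2P₂ = 6P₁ → 8P₁ + 2P₂ = 217.
Market 2: 6P₂ + P₁ = 60.
Eliminating P₂: 6×(1) − 2×(2) gives 46P₁ = 1182, so P₁ = 591/23.
Back-substitute into (2): P₂ = (60 − 1×591/23) / 6 = 263/46.

P₁ = 591/23, P₂ = 263/46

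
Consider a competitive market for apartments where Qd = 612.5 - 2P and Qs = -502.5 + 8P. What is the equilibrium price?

Set Qd = Qs: 612.5 - 2P = -502.5 + 8P.
1115 = 10P, so P* = 111.5.
Q* = 612.5 − 2(111.5) = 389.5.

P* = 111.5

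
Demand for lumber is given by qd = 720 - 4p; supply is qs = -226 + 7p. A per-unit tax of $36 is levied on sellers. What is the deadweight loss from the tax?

Deadweight loss = 18144/11

Pre-tax equilibrium: p* = 86, q* = 376.
Tax on sellers shifts supply to qs = -226 + 7(p − 36) = -478 + 7p.
720 - 4p = -478 + 7p gives buyer price pb = 1198/11; sellers receive ps = 1198/11 − 36 = 802/11.
New quantity: q = 720 − 4(1198/11) = 3128/11.
DWL = ½ × 36 × (376 − 3128/11) = 18144/11.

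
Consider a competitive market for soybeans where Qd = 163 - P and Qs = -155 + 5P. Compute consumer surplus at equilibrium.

Consumer surplus = 6050

Equilibrium: 163 - P = -155 + 5P gives P* = 53, Q* = 110.
Demand choke price (Qd = 0): P = 163.
CS = ½(163 − 53)(110) = 6050.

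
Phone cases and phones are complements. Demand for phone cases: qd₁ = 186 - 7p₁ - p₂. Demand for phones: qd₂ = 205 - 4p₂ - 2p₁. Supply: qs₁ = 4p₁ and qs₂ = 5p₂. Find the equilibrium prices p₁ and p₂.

Market 1: 186 - 7p₁ - p₂ = 4p₁ → 11p₁ + p₂ = 186.
Market 2: 9p₂ + 2p₁ = 205.
Eliminating p₂: 9×(1) − 1×(2) gives 97p₁ = 1469, so p₁ = 1469/97.
Back-substitute into (2): p₂ = (205 − 2×1469/97) / 9 = 1883/97.

p₁ = 1469/97, p₂ = 1883/97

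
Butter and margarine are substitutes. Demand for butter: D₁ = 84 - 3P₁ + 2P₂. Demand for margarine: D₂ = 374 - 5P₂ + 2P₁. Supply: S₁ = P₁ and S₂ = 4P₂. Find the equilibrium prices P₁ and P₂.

P₁ = 47, P₂ = 52

Market 1: 84 - 3P₁ + 2P₂ = P₁ → 4P₁ - 2P₂ = 84.
Market 2: 9P₂ - 2P₁ = 374.
Eliminating P₂: 9×(1) + 2×(2) gives 32P₁ = 1504, so P₁ = 47.
Back-substitute into (2): P₂ = (374 + 2×47) / 9 = 52.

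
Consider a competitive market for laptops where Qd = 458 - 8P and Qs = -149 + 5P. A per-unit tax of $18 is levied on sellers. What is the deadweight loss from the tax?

Deadweight loss = 6480/13

Pre-tax equilibrium: P* = 607/13, Q* = 1098/13.
Tax on sellers shifts supply to Qs = -149 + 5(P − 18) = -239 + 5P.
458 - 8P = -239 + 5P gives buyer price Pb = 697/13; sellers receive Ps = 697/13 − 18 = 463/13.
New quantity: Q = 458 − 8(697/13) = 378/13.
DWL = ½ × 18 × (1098/13 − 378/13) = 6480/13.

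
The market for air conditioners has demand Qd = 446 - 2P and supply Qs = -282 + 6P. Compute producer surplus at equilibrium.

Equilibrium: 446 - 2P = -282 + 6P gives P* = 91, Q* = 264.
Supply starts at P = 47 (where Qs = 0).
PS = ½(91 − 47)(264) = 5808.

Producer surplus = 5808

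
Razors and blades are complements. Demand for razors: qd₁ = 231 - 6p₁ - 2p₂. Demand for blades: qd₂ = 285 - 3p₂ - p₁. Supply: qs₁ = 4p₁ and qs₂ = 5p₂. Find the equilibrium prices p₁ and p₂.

p₁ = 213/13, p₂ = 873/26

Market 1: 231 - 6p₁ - 2p₂ = 4p₁ → 10p₁ + 2p₂ = 231.
Market 2: 8p₂ + p₁ = 285.
Eliminating p₂: 8×(1) − 2×(2) gives 78p₁ = 1278, so p₁ = 213/13.
Back-substitute into (2): p₂ = (285 − 1×213/13) / 8 = 873/26.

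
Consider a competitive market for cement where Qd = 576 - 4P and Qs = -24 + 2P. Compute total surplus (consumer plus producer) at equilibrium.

Equilibrium: 576 - 4P = -24 + 2P gives P* = 100, Q* = 176.
Demand choke price: P = 144; supply starts at P = 12.
CS = ½(144 − 100)(176) = 3872; PS = ½(100 − 12)(176) = 7744.

Total surplus = 11616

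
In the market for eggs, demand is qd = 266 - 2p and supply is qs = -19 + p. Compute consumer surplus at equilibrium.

Equilibrium: 266 - 2p = -19 + p gives p* = 95, q* = 76.
Demand choke price (qd = 0): p = 133.
CS = ½(133 − 95)(76) = 1444.

Consumer surplus = 1444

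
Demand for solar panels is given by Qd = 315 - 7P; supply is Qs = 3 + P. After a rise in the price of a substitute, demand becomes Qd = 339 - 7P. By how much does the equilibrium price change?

ΔP = 3

Original equilibrium: P* = 39, Q* = 42.
New equilibrium: 339 - 7P = 3 + P, so 336 = 8P and P' = 42; Q' = 339 − 7(42) = 45.
Change in price: 42 − 39 = 3.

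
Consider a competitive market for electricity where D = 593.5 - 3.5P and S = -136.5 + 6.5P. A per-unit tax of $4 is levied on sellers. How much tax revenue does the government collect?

Tax revenue = 1315.6

Pre-tax equilibrium: P* = 73, Q* = 338.
Tax on sellers shifts supply to S = -136.5 + 6.5(P − 4) = -162.5 + 6.5P.
593.5 - 3.5P = -162.5 + 6.5P gives buyer price Pb = 75.6; sellers receive Ps = 75.6 − 4 = 71.6.
New quantity: Q = 593.5 − 3.5(75.6) = 328.9.
Revenue = 4 × 328.9 = 1315.6.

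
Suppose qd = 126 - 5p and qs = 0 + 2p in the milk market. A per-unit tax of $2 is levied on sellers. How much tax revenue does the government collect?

Pre-tax equilibrium: p* = 18, q* = 36.
Tax on sellers shifts supply to qs = 0 + 2(p − 2) = -4 + 2p.
126 - 5p = -4 + 2p gives buyer price pb = 130/7; sellers receive ps = 130/7 − 2 = 116/7.
New quantity: q = 126 − 5(130/7) = 232/7.
Revenue = 2 × 232/7 = 464/7.

Tax revenue = 464/7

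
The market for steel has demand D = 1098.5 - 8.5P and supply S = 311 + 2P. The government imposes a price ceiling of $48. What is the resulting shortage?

Shortage = 283.5

Equilibrium price would be P* = 75, so the ceiling at 48 binds.
At P = 48: D = 1098.5 − 8.5(48) = 690.5, S = 311 + 2(48) = 407.
Shortage = 690.5 − 407 = 283.5.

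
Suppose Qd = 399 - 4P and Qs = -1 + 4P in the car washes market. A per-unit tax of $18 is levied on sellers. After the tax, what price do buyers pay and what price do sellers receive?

Buyers pay $59, sellers receive $41

Pre-tax equilibrium: P* = 50, Q* = 199.
Tax on sellers shifts supply to Qs = -1 + 4(P − 18) = -73 + 4P.
399 - 4P = -73 + 4P gives buyer price Pb = 59; sellers receive Ps = 59 − 18 = 41.
New quantity: Q = 399 − 4(59) = 163.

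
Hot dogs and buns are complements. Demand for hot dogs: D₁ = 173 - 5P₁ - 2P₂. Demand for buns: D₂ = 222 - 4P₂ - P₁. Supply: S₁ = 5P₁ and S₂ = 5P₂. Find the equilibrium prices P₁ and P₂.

Market 1: 173 - 5P₁ - 2P₂ = 5P₁ → 10P₁ + 2P₂ = 173.
Market 2: 9P₂ + P₁ = 222.
Eliminating P₂: 9×(1) − 2×(2) gives 88P₁ = 1113, so P₁ = 1113/88.
Back-substitute into (2): P₂ = (222 − 1×1113/88) / 9 = 2047/88.

P₁ = 1113/88, P₂ = 2047/88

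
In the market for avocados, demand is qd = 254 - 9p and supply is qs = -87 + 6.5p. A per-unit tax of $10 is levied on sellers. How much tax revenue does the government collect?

Pre-tax equilibrium: p* = 22, q* = 56.
Tax on sellers shifts supply to qs = -87 + 6.5(p − 10) = -152 + 6.5p.
254 - 9p = -152 + 6.5p gives buyer price pb = 812/31; sellers receive ps = 812/31 − 10 = 502/31.
New quantity: q = 254 − 9(812/31) = 566/31.
Revenue = 10 × 566/31 = 5660/31.

Tax revenue = 5660/31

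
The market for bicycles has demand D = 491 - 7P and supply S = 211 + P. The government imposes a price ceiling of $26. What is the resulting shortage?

Equilibrium price would be P* = 35, so the ceiling at 26 binds.
At P = 26: D = 491 − 7(26) = 309, S = 211 + 1(26) = 237.
Shortage = 309 − 237 = 72.

Shortage = 72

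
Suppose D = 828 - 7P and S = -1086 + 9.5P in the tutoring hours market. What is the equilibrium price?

Set D = S: 828 - 7P = -1086 + 9.5P.
1914 = 16.5P, so P* = 116.
Q* = 828 − 7(116) = 16.

P* = 116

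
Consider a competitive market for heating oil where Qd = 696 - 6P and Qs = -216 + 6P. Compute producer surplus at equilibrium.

Producer surplus = 4800

Equilibrium: 696 - 6P = -216 + 6P gives P* = 76, Q* = 240.
Supply starts at P = 36 (where Qs = 0).
PS = ½(76 − 36)(240) = 4800.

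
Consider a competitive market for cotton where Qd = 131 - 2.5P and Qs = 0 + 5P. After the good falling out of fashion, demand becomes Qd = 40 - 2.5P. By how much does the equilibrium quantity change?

Original equilibrium: P* = 262/15, Q* = 262/3.
New equilibrium: 40 - 2.5P = 0 + 5P, so 40 = 7.5P and P' = 16/3; Q' = 40 − 2.5(16/3) = 80/3.
Change in quantity: 80/3 − 262/3 = -182/3.

ΔQ = -182/3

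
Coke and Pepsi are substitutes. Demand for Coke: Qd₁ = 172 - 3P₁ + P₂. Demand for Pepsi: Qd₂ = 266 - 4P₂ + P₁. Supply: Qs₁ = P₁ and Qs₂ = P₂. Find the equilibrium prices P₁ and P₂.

P₁ = 1126/19, P₂ = 1236/19

Market 1: 172 - 3P₁ + P₂ = P₁ → 4P₁ - P₂ = 172.
Market 2: 5P₂ - P₁ = 266.
Eliminating P₂: 5×(1) + 1×(2) gives 19P₁ = 1126, so P₁ = 1126/19.
Back-substitute into (2): P₂ = (266 + 1×1126/19) / 5 = 1236/19.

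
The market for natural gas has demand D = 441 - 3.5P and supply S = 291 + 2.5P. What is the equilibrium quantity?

Set D = S: 441 - 3.5P = 291 + 2.5P.
150 = 6P, so P* = 25.
Q* = 441 − 3.5(25) = 353.5.

Q* = 353.5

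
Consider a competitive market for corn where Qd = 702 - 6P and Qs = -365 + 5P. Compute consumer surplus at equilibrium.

Consumer surplus = 1200

Equilibrium: 702 - 6P = -365 + 5P gives P* = 97, Q* = 120.
Demand choke price (Qd = 0): P = 117.
CS = ½(117 − 97)(120) = 1200.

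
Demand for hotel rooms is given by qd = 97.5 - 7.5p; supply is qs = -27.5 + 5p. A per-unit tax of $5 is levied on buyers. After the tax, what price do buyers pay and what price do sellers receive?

Pre-tax equilibrium: p* = 10, q* = 22.5.
Tax on buyers shifts demand to qd = 97.5 − 7.5(p + 5) = 60 - 7.5p.
60 - 7.5p = -27.5 + 5p gives seller price ps = 7; buyers pay pb = 7 + 5 = 12.
New quantity: q = 97.5 − 7.5(12) = 7.5.

Buyers pay $12, sellers receive $7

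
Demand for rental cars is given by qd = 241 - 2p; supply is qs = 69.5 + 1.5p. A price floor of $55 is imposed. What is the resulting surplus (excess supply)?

Surplus = 21

Equilibrium price would be p* = 49, so the floor at 55 binds.
At p = 55: qd = 131, qs = 152.
Surplus = 152 − 131 = 21.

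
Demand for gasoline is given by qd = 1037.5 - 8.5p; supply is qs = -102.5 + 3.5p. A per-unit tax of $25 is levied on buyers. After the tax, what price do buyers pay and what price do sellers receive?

Buyers pay 2455/24, sellers receive 1855/24

Pre-tax equilibrium: p* = 95, q* = 230.
Tax on buyers shifts demand to qd = 1037.5 − 8.5(p + 25) = 825 - 8.5p.
825 - 8.5p = -102.5 + 3.5p gives seller price ps = 1855/24; buyers pay pb = 1855/24 + 25 = 2455/24.
New quantity: q = 1037.5 − 8.5(2455/24) = 8065/48.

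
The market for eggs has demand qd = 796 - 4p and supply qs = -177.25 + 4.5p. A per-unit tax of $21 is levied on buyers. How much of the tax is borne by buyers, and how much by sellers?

Pre-tax equilibrium: p* = 114.5, q* = 338.
Tax on buyers shifts demand to qd = 796 − 4(p + 21) = 712 - 4p.
712 - 4p = -177.25 + 4.5p gives seller price ps = 3557/34; buyers pay pb = 3557/34 + 21 = 4271/34.
New quantity: q = 796 − 4(4271/34) = 4990/17.
Buyer burden = 4271/34 − 114.5 = 189/17; seller burden = 114.5 − 3557/34 = 168/17.

Buyers bear 189/17, sellers bear 168/17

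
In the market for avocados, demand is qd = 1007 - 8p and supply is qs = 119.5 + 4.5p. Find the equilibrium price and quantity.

p* = 71, q* = 439

Set qd = qs: 1007 - 8p = 119.5 + 4.5p.
887.5 = 12.5p, so p* = 71.
q* = 1007 − 8(71) = 439.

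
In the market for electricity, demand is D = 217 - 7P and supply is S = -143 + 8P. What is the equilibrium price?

P* = 24

Set D = S: 217 - 7P = -143 + 8P.
360 = 15P, so P* = 24.
Q* = 217 − 7(24) = 49.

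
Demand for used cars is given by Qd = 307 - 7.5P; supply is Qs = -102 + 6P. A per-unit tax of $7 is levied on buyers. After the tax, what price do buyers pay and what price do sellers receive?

Buyers pay 902/27, sellers receive 713/27

Pre-tax equilibrium: P* = 818/27, Q* = 718/9.
Tax on buyers shifts demand to Qd = 307 − 7.5(P + 7) = 254.5 - 7.5P.
254.5 - 7.5P = -102 + 6P gives seller price Ps = 713/27; buyers pay Pb = 713/27 + 7 = 902/27.
New quantity: Q = 307 − 7.5(902/27) = 508/9.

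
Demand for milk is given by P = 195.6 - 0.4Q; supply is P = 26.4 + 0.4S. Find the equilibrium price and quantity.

P* = 111, Q* = 211.5

Set the two price expressions equal: 195.6 - 0.4Q = 26.4 + 0.4Q.
169.2 = 0.8Q, so Q* = 211.5.
P* = 195.6 − (0.4)(211.5) = 111.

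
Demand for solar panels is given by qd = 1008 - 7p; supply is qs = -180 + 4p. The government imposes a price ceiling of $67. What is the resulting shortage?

Shortage = 451

Equilibrium price would be p* = 108, so the ceiling at 67 binds.
At p = 67: qd = 1008 − 7(67) = 539, qs = -180 + 4(67) = 88.
Shortage = 539 − 88 = 451.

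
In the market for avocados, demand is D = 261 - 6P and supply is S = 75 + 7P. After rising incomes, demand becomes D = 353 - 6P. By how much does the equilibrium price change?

Original equilibrium: P* = 186/13, Q* = 2277/13.
New equilibrium: 353 - 6P = 75 + 7P, so 278 = 13P and P' = 278/13; Q' = 353 − 6(278/13) = 2921/13.
Change in price: 278/13 − 186/13 = 92/13.

ΔP = 92/13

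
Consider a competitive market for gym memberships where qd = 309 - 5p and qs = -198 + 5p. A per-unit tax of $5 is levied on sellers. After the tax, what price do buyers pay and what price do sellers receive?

Buyers pay $53.2, sellers receive $48.2

Pre-tax equilibrium: p* = 50.7, q* = 55.5.
Tax on sellers shifts supply to qs = -198 + 5(p − 5) = -223 + 5p.
309 - 5p = -223 + 5p gives buyer price pb = 53.2; sellers receive ps = 53.2 − 5 = 48.2.
New quantity: q = 309 − 5(53.2) = 43.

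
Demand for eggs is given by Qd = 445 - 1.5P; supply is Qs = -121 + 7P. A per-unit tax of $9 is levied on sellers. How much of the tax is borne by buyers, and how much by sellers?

Pre-tax equilibrium: P* = 1132/17, Q* = 5867/17.
Tax on sellers shifts supply to Qs = -121 + 7(P − 9) = -184 + 7P.
445 - 1.5P = -184 + 7P gives buyer price Pb = 74; sellers receive Ps = 74 − 9 = 65.
New quantity: Q = 445 − 1.5(74) = 334.
Buyer burden = 74 − 1132/17 = 126/17; seller burden = 1132/17 − 65 = 27/17.

Buyers bear 126/17, sellers bear 27/17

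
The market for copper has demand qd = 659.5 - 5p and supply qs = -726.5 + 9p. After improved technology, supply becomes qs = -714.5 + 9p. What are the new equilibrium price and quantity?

Original equilibrium: p* = 99, q* = 164.5.
New equilibrium: 659.5 - 5p = -714.5 + 9p, so 1374 = 14p and p' = 687/7; q' = 659.5 − 5(687/7) = 2363/14.

p' = 687/7, q' = 2363/14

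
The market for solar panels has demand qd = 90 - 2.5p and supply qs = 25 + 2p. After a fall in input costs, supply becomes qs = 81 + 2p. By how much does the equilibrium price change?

Original equilibrium: p* = 130/9, q* = 485/9.
New equilibrium: 90 - 2.5p = 81 + 2p, so 9 = 4.5p and p' = 2; q' = 90 − 2.5(2) = 85.
Change in price: 2 − 130/9 = -112/9.

Δp = -112/9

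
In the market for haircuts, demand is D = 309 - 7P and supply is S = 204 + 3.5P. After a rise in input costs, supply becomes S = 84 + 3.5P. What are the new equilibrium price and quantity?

Original equilibrium: P* = 10, Q* = 239.
New equilibrium: 309 - 7P = 84 + 3.5P, so 225 = 10.5P and P' = 150/7; Q' = 309 − 7(150/7) = 159.

P' = 150/7, Q' = 159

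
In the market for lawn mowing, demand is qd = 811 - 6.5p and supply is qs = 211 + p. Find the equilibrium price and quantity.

p* = 80, q* = 291

Set qd = qs: 811 - 6.5p = 211 + p.
600 = 7.5p, so p* = 80.
q* = 811 − 6.5(80) = 291.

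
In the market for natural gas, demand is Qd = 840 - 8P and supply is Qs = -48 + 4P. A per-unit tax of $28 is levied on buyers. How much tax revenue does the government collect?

Tax revenue = 14560/3

Pre-tax equilibrium: P* = 74, Q* = 248.
Tax on buyers shifts demand to Qd = 840 − 8(P + 28) = 616 - 8P.
616 - 8P = -48 + 4P gives seller price Ps = 166/3; buyers pay Pb = 166/3 + 28 = 250/3.
New quantity: Q = 840 − 8(250/3) = 520/3.
Revenue = 28 × 520/3 = 14560/3.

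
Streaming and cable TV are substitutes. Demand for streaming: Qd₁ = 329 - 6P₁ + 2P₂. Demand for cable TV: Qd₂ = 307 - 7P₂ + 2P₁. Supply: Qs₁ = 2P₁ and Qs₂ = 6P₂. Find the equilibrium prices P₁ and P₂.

P₁ = 48.91, P₂ = 31.14

Market 1: 329 - 6P₁ + 2P₂ = 2P₁ → 8P₁ - 2P₂ = 329.
Market 2: 13P₂ - 2P₁ = 307.
Eliminating P₂: 13×(1) + 2×(2) gives 100P₁ = 4891, so P₁ = 48.91.
Back-substitute into (2): P₂ = (307 + 2×48.91) / 13 = 31.14.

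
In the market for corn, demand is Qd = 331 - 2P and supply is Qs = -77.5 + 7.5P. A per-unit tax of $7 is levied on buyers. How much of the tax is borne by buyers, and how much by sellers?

Pre-tax equilibrium: P* = 43, Q* = 245.
Tax on buyers shifts demand to Qd = 331 − 2(P + 7) = 317 - 2P.
317 - 2P = -77.5 + 7.5P gives seller price Ps = 789/19; buyers pay Pb = 789/19 + 7 = 922/19.
New quantity: Q = 331 − 2(922/19) = 4445/19.
Buyer burden = 922/19 − 43 = 105/19; seller burden = 43 − 789/19 = 28/19.

Buyers bear 105/19, sellers bear 28/19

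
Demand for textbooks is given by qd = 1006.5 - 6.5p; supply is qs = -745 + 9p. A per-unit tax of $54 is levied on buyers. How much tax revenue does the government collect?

Pre-tax equilibrium: p* = 113, q* = 272.
Tax on buyers shifts demand to qd = 1006.5 − 6.5(p + 54) = 655.5 - 6.5p.
655.5 - 6.5p = -745 + 9p gives seller price ps = 2801/31; buyers pay pb = 2801/31 + 54 = 4475/31.
New quantity: q = 1006.5 − 6.5(4475/31) = 2114/31.
Revenue = 54 × 2114/31 = 114156/31.

Tax revenue = 114156/31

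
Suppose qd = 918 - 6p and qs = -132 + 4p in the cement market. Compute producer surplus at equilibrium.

Producer surplus = 10368

Equilibrium: 918 - 6p = -132 + 4p gives p* = 105, q* = 288.
Supply starts at p = 33 (where qs = 0).
PS = ½(105 − 33)(288) = 10368.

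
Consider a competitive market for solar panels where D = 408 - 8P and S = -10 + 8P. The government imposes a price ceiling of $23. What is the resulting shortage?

Equilibrium price would be P* = 26.125, so the ceiling at 23 binds.
At P = 23: D = 408 − 8(23) = 224, S = -10 + 8(23) = 174.
Shortage = 224 − 174 = 50.

Shortage = 50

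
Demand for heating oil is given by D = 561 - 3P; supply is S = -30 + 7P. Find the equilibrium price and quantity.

Set D = S: 561 - 3P = -30 + 7P.
591 = 10P, so P* = 59.1.
Q* = 561 − 3(59.1) = 383.7.

P* = 59.1, Q* = 383.7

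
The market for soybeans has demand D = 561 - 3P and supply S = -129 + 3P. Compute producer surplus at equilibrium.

Producer surplus = 7776

Equilibrium: 561 - 3P = -129 + 3P gives P* = 115, Q* = 216.
Supply starts at P = 43 (where S = 0).
PS = ½(115 − 43)(216) = 7776.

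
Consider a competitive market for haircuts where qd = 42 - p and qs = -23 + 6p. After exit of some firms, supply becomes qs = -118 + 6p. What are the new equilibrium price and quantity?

Original equilibrium: p* = 65/7, q* = 229/7.
New equilibrium: 42 - p = -118 + 6p, so 160 = 7p and p' = 160/7; q' = 42 − 1(160/7) = 134/7.

p' = 160/7, q' = 134/7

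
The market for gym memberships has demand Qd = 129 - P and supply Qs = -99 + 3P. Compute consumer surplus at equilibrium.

Equilibrium: 129 - P = -99 + 3P gives P* = 57, Q* = 72.
Demand choke price (Qd = 0): P = 129.
CS = ½(129 − 57)(72) = 2592.

Consumer surplus = 2592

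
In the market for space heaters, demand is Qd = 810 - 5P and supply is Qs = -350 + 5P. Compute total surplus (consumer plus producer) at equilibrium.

Equilibrium: 810 - 5P = -350 + 5P gives P* = 116, Q* = 230.
Demand choke price: P = 162; supply starts at P = 70.
CS = ½(162 − 116)(230) = 5290; PS = ½(116 − 70)(230) = 5290.

Total surplus = 10580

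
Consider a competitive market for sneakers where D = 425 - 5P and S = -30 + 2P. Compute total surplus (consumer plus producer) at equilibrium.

Equilibrium: 425 - 5P = -30 + 2P gives P* = 65, Q* = 100.
Demand choke price: P = 85; supply starts at P = 15.
CS = ½(85 − 65)(100) = 1000; PS = ½(65 − 15)(100) = 2500.

Total surplus = 3500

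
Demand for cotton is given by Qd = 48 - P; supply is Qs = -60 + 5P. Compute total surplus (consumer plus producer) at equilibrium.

Equilibrium: 48 - P = -60 + 5P gives P* = 18, Q* = 30.
Demand choke price: P = 48; supply starts at P = 12.
CS = ½(48 − 18)(30) = 450; PS = ½(18 − 12)(30) = 90.

Total surplus = 540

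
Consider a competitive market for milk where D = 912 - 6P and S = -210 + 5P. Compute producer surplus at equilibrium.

Equilibrium: 912 - 6P = -210 + 5P gives P* = 102, Q* = 300.
Supply starts at P = 42 (where S = 0).
PS = ½(102 − 42)(300) = 9000.

Producer surplus = 9000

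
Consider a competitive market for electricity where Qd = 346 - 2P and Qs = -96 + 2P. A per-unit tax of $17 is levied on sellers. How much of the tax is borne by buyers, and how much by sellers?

Pre-tax equilibrium: P* = 110.5, Q* = 125.
Tax on sellers shifts supply to Qs = -96 + 2(P − 17) = -130 + 2P.
346 - 2P = -130 + 2P gives buyer price Pb = 119; sellers receive Ps = 119 − 17 = 102.
New quantity: Q = 346 − 2(119) = 108.
Buyer burden = 119 − 110.5 = 8.5; seller burden = 110.5 − 102 = 8.5.

Buyers bear $8.5, sellers bear $8.5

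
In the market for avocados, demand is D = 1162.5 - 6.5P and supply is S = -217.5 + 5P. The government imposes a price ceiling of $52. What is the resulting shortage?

Equilibrium price would be P* = 120, so the ceiling at 52 binds.
At P = 52: D = 1162.5 − 6.5(52) = 824.5, S = -217.5 + 5(52) = 42.5.
Shortage = 824.5 − 42.5 = 782.

Shortage = 782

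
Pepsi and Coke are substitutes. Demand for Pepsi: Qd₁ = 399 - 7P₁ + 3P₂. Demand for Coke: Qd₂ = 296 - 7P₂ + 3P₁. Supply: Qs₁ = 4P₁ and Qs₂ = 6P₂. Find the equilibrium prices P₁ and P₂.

Market 1: 399 - 7P₁ + 3P₂ = 4P₁ → 11P₁ - 3P₂ = 399.
Market 2: 13P₂ - 3P₁ = 296.
Eliminating P₂: 13×(1) + 3×(2) gives 134P₁ = 6075, so P₁ = 6075/134.
Back-substitute into (2): P₂ = (296 + 3×6075/134) / 13 = 4453/134.

P₁ = 6075/134, P₂ = 4453/134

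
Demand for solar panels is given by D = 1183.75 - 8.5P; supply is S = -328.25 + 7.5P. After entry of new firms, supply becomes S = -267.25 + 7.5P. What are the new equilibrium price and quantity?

P' = 90.6875, Q' = 412.90625

Original equilibrium: P* = 94.5, Q* = 380.5.
New equilibrium: 1183.75 - 8.5P = -267.25 + 7.5P, so 1451 = 16P and P' = 90.6875; Q' = 1183.75 − 8.5(90.6875) = 412.90625.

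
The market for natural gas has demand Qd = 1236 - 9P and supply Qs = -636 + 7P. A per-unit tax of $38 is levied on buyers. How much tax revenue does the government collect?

Tax revenue = 1268.25

Pre-tax equilibrium: P* = 117, Q* = 183.
Tax on buyers shifts demand to Qd = 1236 − 9(P + 38) = 894 - 9P.
894 - 9P = -636 + 7P gives seller price Ps = 95.625; buyers pay Pb = 95.625 + 38 = 133.625.
New quantity: Q = 1236 − 9(133.625) = 33.375.
Revenue = 38 × 33.375 = 1268.25.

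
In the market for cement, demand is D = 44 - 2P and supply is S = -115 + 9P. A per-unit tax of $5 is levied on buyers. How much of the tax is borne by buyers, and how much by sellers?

Buyers bear 45/11, sellers bear 10/11

Pre-tax equilibrium: P* = 159/11, Q* = 166/11.
Tax on buyers shifts demand to D = 44 − 2(P + 5) = 34 - 2P.
34 - 2P = -115 + 9P gives seller price Ps = 149/11; buyers pay Pb = 149/11 + 5 = 204/11.
New quantity: Q = 44 − 2(204/11) = 76/11.
Buyer burden = 204/11 − 159/11 = 45/11; seller burden = 159/11 − 149/11 = 10/11.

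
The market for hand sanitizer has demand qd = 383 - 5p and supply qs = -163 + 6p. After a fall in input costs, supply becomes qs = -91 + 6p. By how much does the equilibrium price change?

Δp = -72/11

Original equilibrium: p* = 546/11, q* = 1483/11.
New equilibrium: 383 - 5p = -91 + 6p, so 474 = 11p and p' = 474/11; q' = 383 − 5(474/11) = 1843/11.
Change in price: 474/11 − 546/11 = -72/11.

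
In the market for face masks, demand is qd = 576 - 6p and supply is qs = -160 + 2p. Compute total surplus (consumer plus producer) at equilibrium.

Total surplus = 192

Equilibrium: 576 - 6p = -160 + 2p gives p* = 92, q* = 24.
Demand choke price: p = 96; supply starts at p = 80.
CS = ½(96 − 92)(24) = 48; PS = ½(92 − 80)(24) = 144.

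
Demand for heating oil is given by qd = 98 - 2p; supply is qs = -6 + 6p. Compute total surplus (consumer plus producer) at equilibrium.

Equilibrium: 98 - 2p = -6 + 6p gives p* = 13, q* = 72.
Demand choke price: p = 49; supply starts at p = 1.
CS = ½(49 − 13)(72) = 1296; PS = ½(13 − 1)(72) = 432.

Total surplus = 1728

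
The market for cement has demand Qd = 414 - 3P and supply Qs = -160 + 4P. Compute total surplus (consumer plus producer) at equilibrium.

Total surplus = 8232

Equilibrium: 414 - 3P = -160 + 4P gives P* = 82, Q* = 168.
Demand choke price: P = 138; supply starts at P = 40.
CS = ½(138 − 82)(168) = 4704; PS = ½(82 − 40)(168) = 3528.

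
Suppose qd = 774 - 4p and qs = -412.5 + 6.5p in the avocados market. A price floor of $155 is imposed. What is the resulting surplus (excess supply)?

Equilibrium price would be p* = 113, so the floor at 155 binds.
At p = 155: qd = 154, qs = 595.
Surplus = 595 − 154 = 441.

Surplus = 441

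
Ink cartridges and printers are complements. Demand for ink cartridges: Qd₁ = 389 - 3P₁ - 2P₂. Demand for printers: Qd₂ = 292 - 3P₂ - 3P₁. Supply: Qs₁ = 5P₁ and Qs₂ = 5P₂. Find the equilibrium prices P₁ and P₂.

P₁ = 1264/29, P₂ = 1169/58

Market 1: 389 - 3P₁ - 2P₂ = 5P₁ → 8P₁ + 2P₂ = 389.
Market 2: 8P₂ + 3P₁ = 292.
Eliminating P₂: 8×(1) − 2×(2) gives 58P₁ = 2528, so P₁ = 1264/29.
Back-substitute into (2): P₂ = (292 − 3×1264/29) / 8 = 1169/58.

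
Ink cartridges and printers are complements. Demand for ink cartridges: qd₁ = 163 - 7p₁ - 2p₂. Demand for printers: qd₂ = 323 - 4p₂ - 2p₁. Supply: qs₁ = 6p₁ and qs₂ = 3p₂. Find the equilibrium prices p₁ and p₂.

Market 1: 163 - 7p₁ - 2p₂ = 6p₁ → 13p₁ + 2p₂ = 163.
Market 2: 7p₂ + 2p₁ = 323.
Eliminating p₂: 7×(1) − 2×(2) gives 87p₁ = 495, so p₁ = 165/29.
Back-substitute into (2): p₂ = (323 − 2×165/29) / 7 = 1291/29.

p₁ = 165/29, p₂ = 1291/29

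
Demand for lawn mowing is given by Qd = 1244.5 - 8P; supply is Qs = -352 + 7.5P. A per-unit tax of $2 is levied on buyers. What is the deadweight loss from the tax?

Pre-tax equilibrium: P* = 103, Q* = 420.5.
Tax on buyers shifts demand to Qd = 1244.5 − 8(P + 2) = 1228.5 - 8P.
1228.5 - 8P = -352 + 7.5P gives seller price Ps = 3161/31; buyers pay Pb = 3161/31 + 2 = 3223/31.
New quantity: Q = 1244.5 − 8(3223/31) = 25591/62.
DWL = ½ × 2 × (420.5 − 25591/62) = 240/31.

Deadweight loss = 240/31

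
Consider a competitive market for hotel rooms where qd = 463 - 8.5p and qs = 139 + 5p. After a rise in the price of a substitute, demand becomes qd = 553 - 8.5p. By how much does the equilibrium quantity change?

Δq = 100/3

Original equilibrium: p* = 24, q* = 259.
New equilibrium: 553 - 8.5p = 139 + 5p, so 414 = 13.5p and p' = 92/3; q' = 553 − 8.5(92/3) = 877/3.
Change in quantity: 877/3 − 259 = 100/3.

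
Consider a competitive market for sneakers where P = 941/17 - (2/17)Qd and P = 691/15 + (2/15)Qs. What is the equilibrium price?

Set the two price expressions equal: 941/17 - (2/17)Q = 691/15 + (2/15)Q.
2368/255 = (64/255)Q, so Q* = 37.
P* = 941/17 − (2/17)(37) = 51.

P* = 51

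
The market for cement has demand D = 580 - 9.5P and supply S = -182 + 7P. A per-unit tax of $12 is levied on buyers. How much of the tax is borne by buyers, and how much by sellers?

Pre-tax equilibrium: P* = 508/11, Q* = 1554/11.
Tax on buyers shifts demand to D = 580 − 9.5(P + 12) = 466 - 9.5P.
466 - 9.5P = -182 + 7P gives seller price Ps = 432/11; buyers pay Pb = 432/11 + 12 = 564/11.
New quantity: Q = 580 − 9.5(564/11) = 1022/11.
Buyer burden = 564/11 − 508/11 = 56/11; seller burden = 508/11 − 432/11 = 76/11.

Buyers bear 56/11, sellers bear 76/11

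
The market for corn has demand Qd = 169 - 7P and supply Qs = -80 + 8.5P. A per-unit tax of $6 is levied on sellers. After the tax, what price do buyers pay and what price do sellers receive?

Pre-tax equilibrium: P* = 498/31, Q* = 1753/31.
Tax on sellers shifts supply to Qs = -80 + 8.5(P − 6) = -131 + 8.5P.
169 - 7P = -131 + 8.5P gives buyer price Pb = 600/31; sellers receive Ps = 600/31 − 6 = 414/31.
New quantity: Q = 169 − 7(600/31) = 1039/31.

Buyers pay 600/31, sellers receive 414/31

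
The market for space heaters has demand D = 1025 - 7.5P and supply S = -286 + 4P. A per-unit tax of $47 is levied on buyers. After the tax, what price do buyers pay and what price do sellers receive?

Pre-tax equilibrium: P* = 114, Q* = 170.
Tax on buyers shifts demand to D = 1025 − 7.5(P + 47) = 672.5 - 7.5P.
672.5 - 7.5P = -286 + 4P gives seller price Ps = 1917/23; buyers pay Pb = 1917/23 + 47 = 2998/23.
New quantity: Q = 1025 − 7.5(2998/23) = 1090/23.

Buyers pay 2998/23, sellers receive 1917/23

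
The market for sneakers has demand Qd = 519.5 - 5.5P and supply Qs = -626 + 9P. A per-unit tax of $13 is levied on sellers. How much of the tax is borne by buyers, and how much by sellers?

Pre-tax equilibrium: P* = 79, Q* = 85.
Tax on sellers shifts supply to Qs = -626 + 9(P − 13) = -743 + 9P.
519.5 - 5.5P = -743 + 9P gives buyer price Pb = 2525/29; sellers receive Ps = 2525/29 − 13 = 2148/29.
New quantity: Q = 519.5 − 5.5(2525/29) = 1178/29.
Buyer burden = 2525/29 − 79 = 234/29; seller burden = 79 − 2148/29 = 143/29.

Buyers bear 234/29, sellers bear 143/29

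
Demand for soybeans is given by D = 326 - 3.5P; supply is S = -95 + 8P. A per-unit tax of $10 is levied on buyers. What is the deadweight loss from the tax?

Deadweight loss = 2800/23

Pre-tax equilibrium: P* = 842/23, Q* = 4551/23.
Tax on buyers shifts demand to D = 326 − 3.5(P + 10) = 291 - 3.5P.
291 - 3.5P = -95 + 8P gives seller price Ps = 772/23; buyers pay Pb = 772/23 + 10 = 1002/23.
New quantity: Q = 326 − 3.5(1002/23) = 3991/23.
DWL = ½ × 10 × (4551/23 − 3991/23) = 2800/23.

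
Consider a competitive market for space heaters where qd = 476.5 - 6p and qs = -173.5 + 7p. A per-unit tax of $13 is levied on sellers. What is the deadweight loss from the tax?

Pre-tax equilibrium: p* = 50, q* = 176.5.
Tax on sellers shifts supply to qs = -173.5 + 7(p − 13) = -264.5 + 7p.
476.5 - 6p = -264.5 + 7p gives buyer price pb = 57; sellers receive ps = 57 − 13 = 44.
New quantity: q = 476.5 − 6(57) = 134.5.
DWL = ½ × 13 × (176.5 − 134.5) = 273.

Deadweight loss = 273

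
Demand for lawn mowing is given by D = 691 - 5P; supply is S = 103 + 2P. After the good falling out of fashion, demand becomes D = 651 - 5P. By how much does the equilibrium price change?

ΔP = -40/7

Original equilibrium: P* = 84, Q* = 271.
New equilibrium: 651 - 5P = 103 + 2P, so 548 = 7P and P' = 548/7; Q' = 651 − 5(548/7) = 1817/7.
Change in price: 548/7 − 84 = -40/7.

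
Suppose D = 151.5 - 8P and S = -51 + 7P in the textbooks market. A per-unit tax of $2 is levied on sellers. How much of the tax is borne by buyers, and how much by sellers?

Buyers bear 14/15, sellers bear 16/15

Pre-tax equilibrium: P* = 13.5, Q* = 43.5.
Tax on sellers shifts supply to S = -51 + 7(P − 2) = -65 + 7P.
151.5 - 8P = -65 + 7P gives buyer price Pb = 433/30; sellers receive Ps = 433/30 − 2 = 373/30.
New quantity: Q = 151.5 − 8(433/30) = 1081/30.
Buyer burden = 433/30 − 13.5 = 14/15; seller burden = 13.5 − 373/30 = 16/15.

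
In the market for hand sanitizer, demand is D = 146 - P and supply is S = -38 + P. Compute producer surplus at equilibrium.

Producer surplus = 1458

Equilibrium: 146 - P = -38 + P gives P* = 92, Q* = 54.
Supply starts at P = 38 (where S = 0).
PS = ½(92 − 38)(54) = 1458.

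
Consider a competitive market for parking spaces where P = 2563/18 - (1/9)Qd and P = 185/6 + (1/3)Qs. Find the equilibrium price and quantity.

P* = 114.5, Q* = 251

Set the two price expressions equal: 2563/18 - (1/9)Q = 185/6 + (1/3)Q.
1004/9 = (4/9)Q, so Q* = 251.
P* = 2563/18 − (1/9)(251) = 114.5.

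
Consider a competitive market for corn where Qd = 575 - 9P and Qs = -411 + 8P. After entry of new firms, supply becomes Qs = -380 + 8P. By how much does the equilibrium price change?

ΔP = -31/17

Original equilibrium: P* = 58, Q* = 53.
New equilibrium: 575 - 9P = -380 + 8P, so 955 = 17P and P' = 955/17; Q' = 575 − 9(955/17) = 1180/17.
Change in price: 955/17 − 58 = -31/17.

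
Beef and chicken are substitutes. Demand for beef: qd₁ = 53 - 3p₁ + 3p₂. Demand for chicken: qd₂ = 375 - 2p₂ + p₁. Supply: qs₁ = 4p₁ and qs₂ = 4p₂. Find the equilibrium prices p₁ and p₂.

p₁ = 37, p₂ = 206/3

Market 1: 53 - 3p₁ + 3p₂ = 4p₁ → 7p₁ - 3p₂ = 53.
Market 2: 6p₂ - p₁ = 375.
Eliminating p₂: 6×(1) + 3×(2) gives 39p₁ = 1443, so p₁ = 37.
Back-substitute into (2): p₂ = (375 + 1×37) / 6 = 206/3.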